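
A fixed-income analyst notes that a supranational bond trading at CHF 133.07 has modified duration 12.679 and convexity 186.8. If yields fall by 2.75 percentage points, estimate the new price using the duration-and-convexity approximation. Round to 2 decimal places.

CHF 188.87

Duration effect: -D_mod·Δy = -12.679 × (-0.0275) = +0.3486725
Convexity effect: ½·C·(Δy)² = 0.5 × 186.8 × (-0.0275)² = +0.07063375
ΔP/P ≈ +0.3486725 + 0.07063375 = +0.41930625
New price ≈ 133.07 × (1 + 0.41930625) = 188.8670826875.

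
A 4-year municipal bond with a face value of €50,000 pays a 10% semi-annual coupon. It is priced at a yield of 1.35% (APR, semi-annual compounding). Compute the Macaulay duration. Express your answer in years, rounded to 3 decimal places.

Periodic yield y = 0.00675. Discount each cash flow and weight by its period:
  t   CF        PV=CF/(1+0.00675)^t    t·PV
  1     2,500.00     2,483.2381     2,483.2381
  2     2,500.00     2,466.5887     4,933.1773
  3     2,500.00     2,450.0508     7,350.1525
  4     2,500.00     2,433.6239     9,734.4955
  5     2,500.00     2,417.3070    12,086.5352
  6     2,500.00     2,401.0996    14,406.5977
  7     2,500.00     2,385.0009    16,695.0060
  8    52,500.00    49,749.2110   397,993.6878
  Σ                 66,786.1200   465,682.8902
Price P = Σ PV = 66,786.1200.
Macaulay duration = Σ(t·PV) / P = 465,682.8902 / 66,786.1200 = 6.97275 half-year periods.
In years: 6.97275 / 2 = 3.48637 years.

3.486 years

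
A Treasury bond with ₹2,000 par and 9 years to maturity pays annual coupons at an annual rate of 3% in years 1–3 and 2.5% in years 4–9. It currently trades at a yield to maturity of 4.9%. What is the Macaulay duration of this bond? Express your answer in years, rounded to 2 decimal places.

Periodic yield y = 0.049. Discount each cash flow and weight by its year:
  t   CF        PV=CF/(1+0.049)^t    t·PV
  1        60.00        57.1973        57.1973
  2        60.00        54.5256       109.0512
  3        60.00        51.9786       155.9359
  4        50.00        41.2922       165.1688
  5        50.00        39.3634       196.8170
  6        50.00        37.5247       225.1481
  7        50.00        35.7719       250.4031
  8        50.00        34.1009       272.8074
  9     2,050.00     1,332.8291    11,995.4619
  Σ                  1,684.5837    13,427.9906
Price P = Σ PV = 1,684.5837.
Macaulay duration = Σ(t·PV) / P = 13,427.9906 / 1,684.5837 = 7.97110 years.

7.97 years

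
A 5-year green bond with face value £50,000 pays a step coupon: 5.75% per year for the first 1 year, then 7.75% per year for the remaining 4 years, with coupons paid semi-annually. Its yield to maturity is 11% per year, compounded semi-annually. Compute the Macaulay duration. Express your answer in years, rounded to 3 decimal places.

4.252 years

Periodic yield y = 0.055. Discount each cash flow and weight by its period:
  t   CF        PV=CF/(1+0.055)^t    t·PV
  1     1,437.50     1,362.5592     1,362.5592
  2     1,437.50     1,291.5253     2,583.0507
  3     1,937.50     1,650.0015     4,950.0044
  4     1,937.50     1,563.9824     6,255.9298
  5     1,937.50     1,482.4478     7,412.2391
  6     1,937.50     1,405.1638     8,430.9828
  7     1,937.50     1,331.9088     9,323.3617
  8     1,937.50     1,262.4728    10,099.7825
  9     1,937.50     1,196.6567    10,769.9102
  10   51,937.50    30,405.8007   304,058.0072
  Σ                 42,952.5192   365,245.8276
Price P = Σ PV = 42,952.5192.
Macaulay duration = Σ(t·PV) / P = 365,245.8276 / 42,952.5192 = 8.50348 half-year periods.
In years: 8.50348 / 2 = 4.25174 years.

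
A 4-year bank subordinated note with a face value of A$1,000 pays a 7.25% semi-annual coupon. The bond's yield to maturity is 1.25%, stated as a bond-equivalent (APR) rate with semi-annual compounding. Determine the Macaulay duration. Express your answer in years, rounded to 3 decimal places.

3.596 years

Periodic yield y = 0.00625. Discount each cash flow and weight by its period:
  t   CF        PV=CF/(1+0.00625)^t    t·PV
  1        36.25        36.0248        36.0248
  2        36.25        35.8011        71.6022
  3        36.25        35.5787       106.7362
  4        36.25        35.3577       141.4309
  5        36.25        35.1381       175.6906
  6        36.25        34.9199       209.5192
  7        36.25        34.7030       242.9209
  8     1,036.25       985.8649     7,886.9191
  Σ                  1,233.3882     8,870.8439
Price P = Σ PV = 1,233.3882.
Macaulay duration = Σ(t·PV) / P = 8,870.8439 / 1,233.3882 = 7.19226 half-year periods.
In years: 7.19226 / 2 = 3.59613 years.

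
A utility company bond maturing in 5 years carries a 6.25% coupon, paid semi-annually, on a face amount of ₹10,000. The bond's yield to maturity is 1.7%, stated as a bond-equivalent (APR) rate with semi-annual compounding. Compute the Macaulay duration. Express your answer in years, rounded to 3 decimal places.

4.440 years

Periodic yield y = 0.0085. Discount each cash flow and weight by its period:
  t   CF        PV=CF/(1+0.0085)^t    t·PV
  1       312.50       309.8661       309.8661
  2       312.50       307.2545       614.5089
  3       312.50       304.6648       913.9945
  4       312.50       302.0970     1,208.3880
  5       312.50       299.5508     1,497.7541
  6       312.50       297.0261     1,782.1566
  7       312.50       294.5227     2,061.6586
  8       312.50       292.0403     2,336.3225
  9       312.50       289.5789     2,606.2100
  10   10,312.50     9,475.5611    94,755.6109
  Σ                 12,172.1623   108,086.4702
Price P = Σ PV = 12,172.1623.
Macaulay duration = Σ(t·PV) / P = 108,086.4702 / 12,172.1623 = 8.87981 half-year periods.
In years: 8.87981 / 2 = 4.43990 years.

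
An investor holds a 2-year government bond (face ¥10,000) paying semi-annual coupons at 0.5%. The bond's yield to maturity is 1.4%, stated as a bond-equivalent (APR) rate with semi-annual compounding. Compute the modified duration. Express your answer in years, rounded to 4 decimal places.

1.9786 years

Periodic yield y = 0.007. First find Macaulay duration:
  t   CF        PV=CF/(1+0.007)^t    t·PV
  1        25.00        24.8262        24.8262
  2        25.00        24.6536        49.3073
  3        25.00        24.4823        73.4468
  4    10,025.00     9,749.1443    38,996.5772
  Σ                  9,823.1064    39,144.1575
P = 9,823.1064; Macaulay duration = 39,144.1575 / 9,823.1064 = 3.98491 half-year periods = 1.99245 years.
Modified duration = D_Mac / (1 + y) = 1.99245 / 1.007 = 1.97860 years.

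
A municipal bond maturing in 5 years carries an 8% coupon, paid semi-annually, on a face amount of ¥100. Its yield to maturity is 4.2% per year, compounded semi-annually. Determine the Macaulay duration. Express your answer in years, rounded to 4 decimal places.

4.2863 years

Periodic yield y = 0.021. Discount each cash flow and weight by its period:
  t   CF        PV=CF/(1+0.021)^t    t·PV
  1         4.00         3.9177         3.9177
  2         4.00         3.8371         7.6743
  3         4.00         3.7582        11.2747
  4         4.00         3.6809        14.7237
  5         4.00         3.6052        18.0261
  6         4.00         3.5311        21.1864
  7         4.00         3.4584        24.2091
  8         4.00         3.3873        27.0984
  9         4.00         3.3176        29.8587
  10      104.00        84.4843       844.8428
  Σ                    116.9780     1,002.8119
Price P = Σ PV = 116.9780.
Macaulay duration = Σ(t·PV) / P = 1,002.8119 / 116.9780 = 8.57266 half-year periods.
In years: 8.57266 / 2 = 4.28633 years.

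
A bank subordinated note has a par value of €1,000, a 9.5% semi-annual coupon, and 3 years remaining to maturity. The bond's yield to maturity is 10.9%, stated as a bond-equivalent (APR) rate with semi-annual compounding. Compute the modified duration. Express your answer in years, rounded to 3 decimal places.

2.535 years

Periodic yield y = 0.0545. First find Macaulay duration:
  t   CF        PV=CF/(1+0.0545)^t    t·PV
  1        47.50        45.0450        45.0450
  2        47.50        42.7170        85.4339
  3        47.50        40.5092       121.5277
  4        47.50        38.4156       153.6623
  5        47.50        36.4301       182.1506
  6     1,047.50       761.8589     4,571.1532
  Σ                    964.9758     5,158.9728
P = 964.9758; Macaulay duration = 5,158.9728 / 964.9758 = 5.34622 half-year periods = 2.67311 years.
Modified duration = D_Mac / (1 + y) = 2.67311 / 1.0545 = 2.53495 years.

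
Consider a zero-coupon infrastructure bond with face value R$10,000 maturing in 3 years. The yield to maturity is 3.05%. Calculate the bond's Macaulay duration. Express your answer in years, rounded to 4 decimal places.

3.0000 years

A zero-coupon bond has a single cash flow at maturity, so its Macaulay duration equals its maturity: 3 years.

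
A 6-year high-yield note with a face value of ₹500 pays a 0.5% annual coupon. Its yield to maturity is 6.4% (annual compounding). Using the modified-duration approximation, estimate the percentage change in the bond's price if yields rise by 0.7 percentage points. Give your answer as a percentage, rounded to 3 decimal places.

-3.887%

Periodic yield y = 0.064. Modified duration first:
  t   CF        PV=CF/(1+0.064)^t    t·PV
  1         2.50         2.3496         2.3496
  2         2.50         2.2083         4.4166
  3         2.50         2.0755         6.2264
  4         2.50         1.9506         7.8025
  5         2.50         1.8333         9.1665
  6       502.50       346.3270     2,077.9617
  Σ                    356.7443     2,107.9233
P = 356.7443; D_Mac = 5.90878 yrs; D_mod = 5.90878/(1+0.064) = 5.55336 yrs.
ΔP/P ≈ -D_mod · Δy = -5.55336 × (+0.007) = -0.038874 = -3.8874%.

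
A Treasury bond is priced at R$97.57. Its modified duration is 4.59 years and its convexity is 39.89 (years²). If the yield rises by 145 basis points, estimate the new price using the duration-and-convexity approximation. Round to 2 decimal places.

Duration effect: -D_mod·Δy = -4.59 × (+0.0145) = -0.066555
Convexity effect: ½·C·(Δy)² = 0.5 × 39.89 × (0.0145)² = +0.00419343625
ΔP/P ≈ -0.066555 + 0.00419343625 = -0.06236156375
New price ≈ 97.57 × (1 - 0.06236156375) = 91.4853822249125.

R$91.49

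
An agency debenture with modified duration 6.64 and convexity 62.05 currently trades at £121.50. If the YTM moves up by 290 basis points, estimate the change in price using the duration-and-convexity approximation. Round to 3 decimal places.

-£20.226

Duration effect: -D_mod·Δy = -6.64 × (+0.029) = -0.192560
Convexity effect: ½·C·(Δy)² = 0.5 × 62.05 × (0.029)² = +0.026092025
ΔP/P ≈ -0.192560 + 0.026092025 = -0.166467975
ΔP ≈ 121.50 × (-0.166467975) = -20.2258589625.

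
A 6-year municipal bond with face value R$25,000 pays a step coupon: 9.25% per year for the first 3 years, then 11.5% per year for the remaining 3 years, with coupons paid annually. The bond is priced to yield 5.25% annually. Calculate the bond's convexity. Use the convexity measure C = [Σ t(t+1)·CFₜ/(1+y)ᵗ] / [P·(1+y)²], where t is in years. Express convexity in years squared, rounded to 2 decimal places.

29.25

With y = 0.0525:
  t   CF        PV=CF/(1+0.0525)^t    t·PV        t(t+1)·PV
  1     2,312.50     2,197.1496     2,197.1496       4,394.2993
  2     2,312.50     2,087.5531     4,175.1062      12,525.3186
  3     2,312.50     1,983.4234     5,950.2701      23,801.0805
  4     2,875.00     2,342.8767     9,371.5067      46,857.5337
  5     2,875.00     2,226.0111    11,130.0555      66,780.3331
  6    27,875.00    20,506.0612   123,036.3672     861,254.5701
  Σ                 31,343.0751   155,860.4554   1,015,613.1354
P = 31,343.0751.
Convexity = Σ t(t+1)·PV / [P·(1+y)²] = 1,015,613.1354 / (31,343.0751 × 1.107756) = 29.25112.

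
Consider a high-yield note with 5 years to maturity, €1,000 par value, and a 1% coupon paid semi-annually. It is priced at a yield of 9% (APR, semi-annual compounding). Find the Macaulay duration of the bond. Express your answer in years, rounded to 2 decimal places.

4.86 years

Periodic yield y = 0.045. Discount each cash flow and weight by its period:
  t   CF        PV=CF/(1+0.045)^t    t·PV
  1         5.00         4.7847         4.7847
  2         5.00         4.5786         9.1573
  3         5.00         4.3815        13.1444
  4         5.00         4.1928        16.7712
  5         5.00         4.0123        20.0613
  6         5.00         3.8395        23.0369
  7         5.00         3.6741        25.7190
  8         5.00         3.5159        28.1274
  9         5.00         3.3645        30.2807
  10    1,005.00       647.1473     6,471.4732
  Σ                    683.4913     6,642.5561
Price P = Σ PV = 683.4913.
Macaulay duration = Σ(t·PV) / P = 6,642.5561 / 683.4913 = 9.71857 half-year periods.
In years: 9.71857 / 2 = 4.85928 years.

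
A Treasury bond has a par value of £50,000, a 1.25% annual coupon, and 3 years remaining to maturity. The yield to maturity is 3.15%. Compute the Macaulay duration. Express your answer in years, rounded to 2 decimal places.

Periodic yield y = 0.0315. Discount each cash flow and weight by its year:
  t   CF        PV=CF/(1+0.0315)^t    t·PV
  1       625.00       605.9137       605.9137
  2       625.00       587.4103     1,174.8206
  3    50,625.00    46,127.2262   138,381.6785
  Σ                 47,320.5502   140,162.4128
Price P = Σ PV = 47,320.5502.
Macaulay duration = Σ(t·PV) / P = 140,162.4128 / 47,320.5502 = 2.96198 years.

2.96 years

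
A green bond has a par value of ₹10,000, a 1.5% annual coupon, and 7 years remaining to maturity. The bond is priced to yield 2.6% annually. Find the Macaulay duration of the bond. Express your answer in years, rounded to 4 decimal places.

Periodic yield y = 0.026. Discount each cash flow and weight by its year:
  t   CF        PV=CF/(1+0.026)^t    t·PV
  1       150.00       146.1988       146.1988
  2       150.00       142.4940       284.9880
  3       150.00       138.8830       416.6491
  4       150.00       135.3636       541.4543
  5       150.00       131.9333       659.6665
  6       150.00       128.5900       771.5398
  7    10,150.00     8,480.7550    59,365.2850
  Σ                  9,304.2177    62,185.7815
Price P = Σ PV = 9,304.2177.
Macaulay duration = Σ(t·PV) / P = 62,185.7815 / 9,304.2177 = 6.68361 years.

6.6836 years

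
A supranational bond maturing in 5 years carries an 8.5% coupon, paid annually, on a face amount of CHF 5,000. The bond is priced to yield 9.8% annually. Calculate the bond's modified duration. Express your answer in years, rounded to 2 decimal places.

3.88 years

Periodic yield y = 0.098. First find Macaulay duration:
  t   CF        PV=CF/(1+0.098)^t    t·PV
  1       425.00       387.0674       387.0674
  2       425.00       352.5204       705.0408
  3       425.00       321.0568       963.1705
  4       425.00       292.4015     1,169.6059
  5     5,425.00     3,399.2886    16,996.4432
  Σ                  4,752.3347    20,221.3278
P = 4,752.3347; Macaulay duration = 20,221.3278 / 4,752.3347 = 4.25503 years.
Modified duration = D_Mac / (1 + y) = 4.25503 / 1.098 = 3.87526 years.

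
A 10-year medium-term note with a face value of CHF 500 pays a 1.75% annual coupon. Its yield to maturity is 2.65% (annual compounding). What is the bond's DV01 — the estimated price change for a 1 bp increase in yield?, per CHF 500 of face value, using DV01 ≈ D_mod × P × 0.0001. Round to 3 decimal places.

CHF 0.414

Periodic yield y = 0.0265.
  t   CF        PV=CF/(1+0.0265)^t    t·PV
  1         8.75         8.5241         8.5241
  2         8.75         8.3041        16.6081
  3         8.75         8.0897        24.2690
  4         8.75         7.8808        31.5233
  5         8.75         7.6774        38.3869
  6         8.75         7.4792        44.8751
  7         8.75         7.2861        51.0027
  8         8.75         7.0980        56.7841
  9         8.75         6.9148        62.2329
  10      508.75       391.6651     3,916.6511
  Σ                    460.9192     4,250.8574
P = 460.9192; D_Mac = 9.22256 yrs; D_mod = 8.98448 yrs.
DV01 ≈ 8.98448 × 460.9192 × 0.0001 = 0.414112.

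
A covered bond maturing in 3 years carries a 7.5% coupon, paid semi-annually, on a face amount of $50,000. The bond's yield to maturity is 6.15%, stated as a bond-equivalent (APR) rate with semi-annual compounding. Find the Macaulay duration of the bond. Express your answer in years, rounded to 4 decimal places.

Periodic yield y = 0.03075. Discount each cash flow and weight by its period:
  t   CF        PV=CF/(1+0.03075)^t    t·PV
  1     1,875.00     1,819.0638     1,819.0638
  2     1,875.00     1,764.7963     3,529.5926
  3     1,875.00     1,712.1478     5,136.4433
  4     1,875.00     1,661.0699     6,644.2794
  5     1,875.00     1,611.5158     8,057.5788
  6    51,875.00    43,255.1726   259,531.0353
  Σ                 51,823.7660   284,717.9932
Price P = Σ PV = 51,823.7660.
Macaulay duration = Σ(t·PV) / P = 284,717.9932 / 51,823.7660 = 5.49397 half-year periods.
In years: 5.49397 / 2 = 2.74698 years.

2.7470 years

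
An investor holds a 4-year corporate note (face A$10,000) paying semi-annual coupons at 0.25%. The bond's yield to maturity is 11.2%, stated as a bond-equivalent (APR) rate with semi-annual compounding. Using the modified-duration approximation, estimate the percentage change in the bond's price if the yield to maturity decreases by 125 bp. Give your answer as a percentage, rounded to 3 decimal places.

Periodic yield y = 0.056. Modified duration first:
  t   CF        PV=CF/(1+0.056)^t    t·PV
  1        12.50        11.8371        11.8371
  2        12.50        11.2094        22.4188
  3        12.50        10.6150        31.8449
  4        12.50        10.0520        40.2082
  5        12.50         9.5190        47.5949
  6        12.50         9.0142        54.0851
  7        12.50         8.5362        59.7531
  8    10,012.50     6,474.8719    51,798.9755
  Σ                  6,545.6548    52,066.7176
P = 6,545.6548; D_Mac = 7.95439 half-year periods = 3.97720 yrs; D_mod = 3.97720/(1+0.056) = 3.76629 yrs.
ΔP/P ≈ -D_mod · Δy = -3.76629 × (-0.0125) = +0.047079 = +4.7079%.

+4.708%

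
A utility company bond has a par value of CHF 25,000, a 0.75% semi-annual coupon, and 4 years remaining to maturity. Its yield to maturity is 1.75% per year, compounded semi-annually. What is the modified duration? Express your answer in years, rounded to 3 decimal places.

Periodic yield y = 0.00875. First find Macaulay duration:
  t   CF        PV=CF/(1+0.00875)^t    t·PV
  1        93.75        92.9368        92.9368
  2        93.75        92.1307       184.2613
  3        93.75        91.3315       273.9945
  4        93.75        90.5393       362.1572
  5        93.75        89.7539       448.7697
  6        93.75        88.9754       533.8525
  7        93.75        88.2036       617.4254
  8    25,093.75    23,404.3824   187,235.0591
  Σ                 24,038.2536   189,748.4565
P = 24,038.2536; Macaulay duration = 189,748.4565 / 24,038.2536 = 7.89360 half-year periods = 3.94680 years.
Modified duration = D_Mac / (1 + y) = 3.94680 / 1.00875 = 3.91257 years.

3.913 years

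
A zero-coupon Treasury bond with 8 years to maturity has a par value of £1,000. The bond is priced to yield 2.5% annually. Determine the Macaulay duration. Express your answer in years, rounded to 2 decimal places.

A zero-coupon bond has a single cash flow at maturity, so its Macaulay duration equals its maturity: 8 years.

8.00 years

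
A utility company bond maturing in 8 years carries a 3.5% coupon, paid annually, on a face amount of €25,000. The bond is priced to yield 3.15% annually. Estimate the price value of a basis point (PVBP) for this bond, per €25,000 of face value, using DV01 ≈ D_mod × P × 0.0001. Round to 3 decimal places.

€17.695

Periodic yield y = 0.0315.
  t   CF        PV=CF/(1+0.0315)^t    t·PV
  1       875.00       848.2792       848.2792
  2       875.00       822.3744     1,644.7488
  3       875.00       797.2607     2,391.7821
  4       875.00       772.9139     3,091.6556
  5       875.00       749.3106     3,746.5531
  6       875.00       726.4281     4,358.5688
  7       875.00       704.2444     4,929.7111
  8    25,875.00    20,189.5435   161,516.3482
  Σ                 25,610.3550   182,527.6471
P = 25,610.3550; D_Mac = 7.12710 yrs; D_mod = 6.90946 yrs.
DV01 ≈ 6.90946 × 25,610.3550 × 0.0001 = 17.695361.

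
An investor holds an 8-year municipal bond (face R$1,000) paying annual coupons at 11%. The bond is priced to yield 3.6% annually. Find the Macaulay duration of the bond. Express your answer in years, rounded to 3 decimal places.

Periodic yield y = 0.036. Discount each cash flow and weight by its year:
  t   CF        PV=CF/(1+0.036)^t    t·PV
  1       110.00       106.1776       106.1776
  2       110.00       102.4880       204.9761
  3       110.00        98.9267       296.7800
  4       110.00        95.4891       381.9563
  5       110.00        92.1709       460.8546
  6       110.00        88.9681       533.8084
  7       110.00        85.8765       601.1356
  8     1,110.00       836.4595     6,691.6763
  Σ                  1,506.5564     9,277.3648
Price P = Σ PV = 1,506.5564.
Macaulay duration = Σ(t·PV) / P = 9,277.3648 / 1,506.5564 = 6.15799 years.

6.158 years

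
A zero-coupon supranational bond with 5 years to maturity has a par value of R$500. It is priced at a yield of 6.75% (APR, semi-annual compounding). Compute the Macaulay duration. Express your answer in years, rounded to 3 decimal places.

A zero-coupon bond has a single cash flow at maturity, so its Macaulay duration equals its maturity: 5 years.
(Equivalently: 10 semi-annual periods ÷ 2 = 5 years.)

5.000 years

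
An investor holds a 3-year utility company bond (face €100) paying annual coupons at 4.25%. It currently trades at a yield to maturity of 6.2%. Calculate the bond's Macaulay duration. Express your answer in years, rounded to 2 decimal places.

Periodic yield y = 0.062. Discount each cash flow and weight by its year:
  t   CF        PV=CF/(1+0.062)^t    t·PV
  1         4.25         4.0019         4.0019
  2         4.25         3.7683         7.5365
  3       104.25        87.0367       261.1102
  Σ                     94.8069       272.6485
Price P = Σ PV = 94.8069.
Macaulay duration = Σ(t·PV) / P = 272.6485 / 94.8069 = 2.87583 years.

2.88 years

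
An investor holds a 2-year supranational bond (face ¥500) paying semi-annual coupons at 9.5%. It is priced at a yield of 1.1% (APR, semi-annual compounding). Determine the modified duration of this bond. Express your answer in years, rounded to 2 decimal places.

Periodic yield y = 0.0055. First find Macaulay duration:
  t   CF        PV=CF/(1+0.0055)^t    t·PV
  1        23.75        23.6201        23.6201
  2        23.75        23.4909        46.9818
  3        23.75        23.3624        70.0872
  4       523.75       512.3842     2,049.5368
  Σ                    582.8576     2,190.2259
P = 582.8576; Macaulay duration = 2,190.2259 / 582.8576 = 3.75774 half-year periods = 1.87887 years.
Modified duration = D_Mac / (1 + y) = 1.87887 / 1.0055 = 1.86859 years.

1.87 years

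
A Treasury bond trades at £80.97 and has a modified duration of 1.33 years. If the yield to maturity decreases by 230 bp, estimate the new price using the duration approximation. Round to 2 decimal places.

Duration approximation: ΔP/P ≈ -D_mod · Δy = -1.33 × (-0.023) = +0.030590.
New price ≈ 80.97 × (1 + 0.030590) = 83.4468723.

£83.45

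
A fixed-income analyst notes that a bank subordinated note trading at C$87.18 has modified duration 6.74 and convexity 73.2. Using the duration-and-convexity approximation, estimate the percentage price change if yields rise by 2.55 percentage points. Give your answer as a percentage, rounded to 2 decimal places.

-14.81%

Duration effect: -D_mod·Δy = -6.74 × (+0.0255) = -0.171870
Convexity effect: ½·C·(Δy)² = 0.5 × 73.2 × (0.0255)² = +0.02379915
ΔP/P ≈ -0.171870 + 0.02379915 = -0.14807085
= -14.807085%.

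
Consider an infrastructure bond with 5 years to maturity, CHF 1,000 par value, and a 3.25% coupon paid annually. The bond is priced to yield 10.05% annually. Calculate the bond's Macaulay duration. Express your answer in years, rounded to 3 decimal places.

Periodic yield y = 0.1005. Discount each cash flow and weight by its year:
  t   CF        PV=CF/(1+0.1005)^t    t·PV
  1        32.50        29.5320        29.5320
  2        32.50        26.8351        53.6702
  3        32.50        24.3845        73.1534
  4        32.50        22.1576        88.6305
  5     1,032.50       639.6462     3,198.2310
  Σ                    742.5554     3,443.2171
Price P = Σ PV = 742.5554.
Macaulay duration = Σ(t·PV) / P = 3,443.2171 / 742.5554 = 4.63698 years.

4.637 years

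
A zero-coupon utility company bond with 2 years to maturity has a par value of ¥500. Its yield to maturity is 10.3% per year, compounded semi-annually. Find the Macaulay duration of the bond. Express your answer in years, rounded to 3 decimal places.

A zero-coupon bond has a single cash flow at maturity, so its Macaulay duration equals its maturity: 2 years.
(Equivalently: 4 semi-annual periods ÷ 2 = 2 years.)

2.000 years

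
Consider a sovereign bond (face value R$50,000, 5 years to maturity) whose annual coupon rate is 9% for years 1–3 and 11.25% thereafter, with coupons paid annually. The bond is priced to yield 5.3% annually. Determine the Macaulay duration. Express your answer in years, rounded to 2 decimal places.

Periodic yield y = 0.053. Discount each cash flow and weight by its year:
  t   CF        PV=CF/(1+0.053)^t    t·PV
  1     4,500.00     4,273.5043     4,273.5043
  2     4,500.00     4,058.4086     8,116.8172
  3     4,500.00     3,854.1392    11,562.4177
  4     5,625.00     4,575.1890    18,300.7561
  5    55,625.00    42,966.3209   214,831.6047
  Σ                 59,727.5621   257,085.1000
Price P = Σ PV = 59,727.5621.
Macaulay duration = Σ(t·PV) / P = 257,085.1000 / 59,727.5621 = 4.30430 years.

4.30 years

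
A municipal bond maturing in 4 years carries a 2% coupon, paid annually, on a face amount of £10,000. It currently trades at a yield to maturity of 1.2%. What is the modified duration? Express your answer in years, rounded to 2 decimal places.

Periodic yield y = 0.012. First find Macaulay duration:
  t   CF        PV=CF/(1+0.012)^t    t·PV
  1       200.00       197.6285       197.6285
  2       200.00       195.2850       390.5701
  3       200.00       192.9694       578.9082
  4    10,200.00     9,724.7428    38,898.9710
  Σ                 10,310.6257    40,066.0778
P = 10,310.6257; Macaulay duration = 40,066.0778 / 10,310.6257 = 3.88590 years.
Modified duration = D_Mac / (1 + y) = 3.88590 / 1.012 = 3.83982 years.

3.84 years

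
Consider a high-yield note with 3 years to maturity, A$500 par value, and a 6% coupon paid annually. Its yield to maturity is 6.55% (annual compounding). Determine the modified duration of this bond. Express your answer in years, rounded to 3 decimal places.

2.658 years

Periodic yield y = 0.0655. First find Macaulay duration:
  t   CF        PV=CF/(1+0.0655)^t    t·PV
  1        30.00        28.1558        28.1558
  2        30.00        26.4250        52.8499
  3       530.00       438.1426     1,314.4279
  Σ                    492.7234     1,395.4336
P = 492.7234; Macaulay duration = 1,395.4336 / 492.7234 = 2.83208 years.
Modified duration = D_Mac / (1 + y) = 2.83208 / 1.0655 = 2.65799 years.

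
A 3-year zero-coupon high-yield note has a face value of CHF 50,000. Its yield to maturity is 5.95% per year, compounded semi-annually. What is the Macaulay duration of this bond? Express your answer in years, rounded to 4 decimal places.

3.0000 years

A zero-coupon bond has a single cash flow at maturity, so its Macaulay duration equals its maturity: 3 years.
(Equivalently: 6 semi-annual periods ÷ 2 = 3 years.)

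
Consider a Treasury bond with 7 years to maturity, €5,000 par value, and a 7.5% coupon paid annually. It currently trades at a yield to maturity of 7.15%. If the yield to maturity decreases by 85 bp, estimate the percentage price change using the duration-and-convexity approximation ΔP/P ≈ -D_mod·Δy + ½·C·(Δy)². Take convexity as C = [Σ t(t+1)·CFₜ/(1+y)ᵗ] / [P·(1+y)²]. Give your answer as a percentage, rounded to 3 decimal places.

With y = 0.0715:
  t   CF        PV=CF/(1+0.0715)^t    t·PV        t(t+1)·PV
  1       375.00       349.9767       349.9767         699.9533
  2       375.00       326.6231       653.2462       1,959.7387
  3       375.00       304.8279       914.4838       3,657.9350
  4       375.00       284.4871     1,137.9484       5,689.7418
  5       375.00       265.5036     1,327.5179       7,965.1076
  6       375.00       247.7868     1,486.7210      10,407.0468
  7     5,375.00     3,314.6161    23,202.3130     185,618.5039
  Σ                  5,093.8213    29,072.2069     215,998.0272
P = 5,093.8213; D_Mac = 5.70735 yrs; D_mod = 5.32650 yrs; C = 36.93361.
Duration effect: -5.32650 × (-0.0085) = +0.045275
Convexity effect: 0.5 × 36.93361 × (-0.0085)² = +0.0013342
ΔP/P ≈ +0.045275 + 0.0013342 = +0.046609 = +4.6609%.

+4.661%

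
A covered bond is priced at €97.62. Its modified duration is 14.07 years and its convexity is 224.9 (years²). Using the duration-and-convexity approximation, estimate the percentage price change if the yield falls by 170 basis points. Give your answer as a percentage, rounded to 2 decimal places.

Duration effect: -D_mod·Δy = -14.07 × (-0.017) = +0.239190
Convexity effect: ½·C·(Δy)² = 0.5 × 224.9 × (-0.017)² = +0.03249805
ΔP/P ≈ +0.239190 + 0.03249805 = +0.27168805
= +27.168805%.

+27.17%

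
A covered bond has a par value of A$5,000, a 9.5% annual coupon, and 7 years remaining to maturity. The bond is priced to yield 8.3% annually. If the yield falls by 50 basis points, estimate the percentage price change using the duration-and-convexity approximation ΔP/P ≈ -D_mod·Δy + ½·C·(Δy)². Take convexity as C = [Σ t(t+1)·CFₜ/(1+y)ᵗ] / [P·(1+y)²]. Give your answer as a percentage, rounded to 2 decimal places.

+2.57%

With y = 0.083:
  t   CF        PV=CF/(1+0.083)^t    t·PV        t(t+1)·PV
  1       475.00       438.5965       438.5965         877.1930
  2       475.00       404.9829       809.9658       2,429.8975
  3       475.00       373.9454     1,121.8363       4,487.3453
  4       475.00       345.2866     1,381.1466       6,905.7329
  5       475.00       318.8242     1,594.1212       9,564.7271
  6       475.00       294.3899     1,766.3393      12,364.3748
  7     5,475.00     3,133.1770    21,932.2389     175,457.9109
  Σ                  5,309.2026    29,044.2445     212,087.1814
P = 5,309.2026; D_Mac = 5.47055 yrs; D_mod = 5.05129 yrs; C = 34.05871.
Duration effect: -5.05129 × (-0.005) = +0.025256
Convexity effect: 0.5 × 34.05871 × (-0.005)² = +0.0004257
ΔP/P ≈ +0.025256 + 0.0004257 = +0.025682 = +2.5682%.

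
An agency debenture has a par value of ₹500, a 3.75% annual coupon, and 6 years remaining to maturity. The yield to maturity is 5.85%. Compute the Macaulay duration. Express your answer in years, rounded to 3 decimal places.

5.449 years

Periodic yield y = 0.0585. Discount each cash flow and weight by its year:
  t   CF        PV=CF/(1+0.0585)^t    t·PV
  1        18.75        17.7137        17.7137
  2        18.75        16.7348        33.4695
  3        18.75        15.8099        47.4297
  4        18.75        14.9361        59.7445
  5        18.75        14.1106        70.5532
  6       518.75       368.8187     2,212.9122
  Σ                    448.1239     2,441.8229
Price P = Σ PV = 448.1239.
Macaulay duration = Σ(t·PV) / P = 2,441.8229 / 448.1239 = 5.44899 years.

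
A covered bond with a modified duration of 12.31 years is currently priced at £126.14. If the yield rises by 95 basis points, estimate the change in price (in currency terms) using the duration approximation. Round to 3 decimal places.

-£14.751

Duration approximation: ΔP/P ≈ -D_mod · Δy = -12.31 × (+0.0095) = -0.116945.
ΔP ≈ 126.14 × (-0.116945) = -14.7514423.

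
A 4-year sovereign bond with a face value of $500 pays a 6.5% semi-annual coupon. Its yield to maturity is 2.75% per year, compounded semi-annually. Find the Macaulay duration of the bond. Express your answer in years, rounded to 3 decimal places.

3.617 years

Periodic yield y = 0.01375. Discount each cash flow and weight by its period:
  t   CF        PV=CF/(1+0.01375)^t    t·PV
  1        16.25        16.0296        16.0296
  2        16.25        15.8122        31.6244
  3        16.25        15.5977        46.7931
  4        16.25        15.3861        61.5446
  5        16.25        15.1775        75.8873
  6        16.25        14.9716        89.8296
  7        16.25        14.7685       103.3797
  8       516.25       462.8211     3,702.5686
  Σ                    570.5643     4,127.6569
Price P = Σ PV = 570.5643.
Macaulay duration = Σ(t·PV) / P = 4,127.6569 / 570.5643 = 7.23434 half-year periods.
In years: 7.23434 / 2 = 3.61717 years.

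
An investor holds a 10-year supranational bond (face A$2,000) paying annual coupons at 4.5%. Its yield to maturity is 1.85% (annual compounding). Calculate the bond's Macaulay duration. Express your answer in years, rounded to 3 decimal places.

Periodic yield y = 0.0185. Discount each cash flow and weight by its year:
  t   CF        PV=CF/(1+0.0185)^t    t·PV
  1        90.00        88.3652        88.3652
  2        90.00        86.7602       173.5204
  3        90.00        85.1843       255.5528
  4        90.00        83.6370       334.5479
  5        90.00        82.1178       410.5890
  6        90.00        80.6262       483.7573
  7        90.00        79.1617       554.1321
  8        90.00        77.7238       621.7907
  9        90.00        76.3121       686.8086
  10    2,090.00     1,739.9467    17,399.4673
  Σ                  2,479.8351    21,008.5315
Price P = Σ PV = 2,479.8351.
Macaulay duration = Σ(t·PV) / P = 21,008.5315 / 2,479.8351 = 8.47175 years.

8.472 years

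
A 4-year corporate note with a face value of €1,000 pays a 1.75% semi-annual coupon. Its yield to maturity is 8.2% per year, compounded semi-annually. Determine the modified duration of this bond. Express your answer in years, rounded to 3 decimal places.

3.709 years

Periodic yield y = 0.041. First find Macaulay duration:
  t   CF        PV=CF/(1+0.041)^t    t·PV
  1         8.75         8.4054         8.4054
  2         8.75         8.0743        16.1487
  3         8.75         7.7563        23.2690
  4         8.75         7.4508        29.8034
  5         8.75         7.1574        35.7869
  6         8.75         6.8755        41.2529
  7         8.75         6.6047        46.2329
  8     1,008.75       731.4383     5,851.5066
  Σ                    783.7628     6,052.4057
P = 783.7628; Macaulay duration = 6,052.4057 / 783.7628 = 7.72224 half-year periods = 3.86112 years.
Modified duration = D_Mac / (1 + y) = 3.86112 / 1.041 = 3.70905 years.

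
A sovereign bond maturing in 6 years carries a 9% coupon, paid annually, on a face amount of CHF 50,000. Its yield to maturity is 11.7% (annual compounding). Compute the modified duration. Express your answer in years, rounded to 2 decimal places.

4.31 years

Periodic yield y = 0.117. First find Macaulay duration:
  t   CF        PV=CF/(1+0.117)^t    t·PV
  1     4,500.00     4,028.6482     4,028.6482
  2     4,500.00     3,606.6680     7,213.3360
  3     4,500.00     3,228.8881     9,686.6643
  4     4,500.00     2,890.6787    11,562.7148
  5     4,500.00     2,587.8950    12,939.4749
  6    54,500.00    28,059.3408   168,356.0447
  Σ                 44,402.1187   213,786.8828
P = 44,402.1187; Macaulay duration = 213,786.8828 / 44,402.1187 = 4.81479 years.
Modified duration = D_Mac / (1 + y) = 4.81479 / 1.117 = 4.31047 years.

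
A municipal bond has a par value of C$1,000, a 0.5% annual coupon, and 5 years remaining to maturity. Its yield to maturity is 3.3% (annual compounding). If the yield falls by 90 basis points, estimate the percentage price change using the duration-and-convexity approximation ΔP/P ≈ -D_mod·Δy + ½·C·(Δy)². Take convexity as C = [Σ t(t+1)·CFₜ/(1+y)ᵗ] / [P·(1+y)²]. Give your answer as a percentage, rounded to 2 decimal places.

With y = 0.033:
  t   CF        PV=CF/(1+0.033)^t    t·PV        t(t+1)·PV
  1         5.00         4.8403         4.8403           9.6805
  2         5.00         4.6856         9.3713          28.1139
  3         5.00         4.5360        13.6079          54.4315
  4         5.00         4.3911        17.5642          87.8211
  5     1,005.00       854.4063     4,272.0316      25,632.1897
  Σ                    872.8593     4,317.4153      25,812.2367
P = 872.8593; D_Mac = 4.94629 yrs; D_mod = 4.78828 yrs; C = 27.71282.
Duration effect: -4.78828 × (-0.009) = +0.043094
Convexity effect: 0.5 × 27.71282 × (-0.009)² = +0.0011224
ΔP/P ≈ +0.043094 + 0.0011224 = +0.044217 = +4.4217%.

+4.42%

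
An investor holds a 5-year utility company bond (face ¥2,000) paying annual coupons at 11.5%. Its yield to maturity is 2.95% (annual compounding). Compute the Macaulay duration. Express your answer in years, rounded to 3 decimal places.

Periodic yield y = 0.0295. Discount each cash flow and weight by its year:
  t   CF        PV=CF/(1+0.0295)^t    t·PV
  1       230.00       223.4094       223.4094
  2       230.00       217.0077       434.0154
  3       230.00       210.7894       632.3682
  4       230.00       204.7493       818.9972
  5     2,230.00     1,928.2934     9,641.4669
  Σ                  2,784.2492    11,750.2571
Price P = Σ PV = 2,784.2492.
Macaulay duration = Σ(t·PV) / P = 11,750.2571 / 2,784.2492 = 4.22026 years.

4.220 years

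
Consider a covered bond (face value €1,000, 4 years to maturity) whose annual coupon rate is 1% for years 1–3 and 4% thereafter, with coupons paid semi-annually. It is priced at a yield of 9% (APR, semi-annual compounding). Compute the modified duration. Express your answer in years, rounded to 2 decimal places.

3.74 years

Periodic yield y = 0.045. First find Macaulay duration:
  t   CF        PV=CF/(1+0.045)^t    t·PV
  1         5.00         4.7847         4.7847
  2         5.00         4.5786         9.1573
  3         5.00         4.3815        13.1444
  4         5.00         4.1928        16.7712
  5         5.00         4.0123        20.0613
  6         5.00         3.8395        23.0369
  7        20.00        14.6966       102.8760
  8     1,020.00       717.2488     5,737.9906
  Σ                    757.7348     5,927.8224
P = 757.7348; Macaulay duration = 5,927.8224 / 757.7348 = 7.82308 half-year periods = 3.91154 years.
Modified duration = D_Mac / (1 + y) = 3.91154 / 1.045 = 3.74310 years.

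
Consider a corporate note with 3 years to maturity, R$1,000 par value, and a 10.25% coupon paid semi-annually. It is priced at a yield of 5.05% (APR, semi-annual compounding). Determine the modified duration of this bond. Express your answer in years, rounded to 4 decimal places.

2.6165 years

Periodic yield y = 0.02525. First find Macaulay duration:
  t   CF        PV=CF/(1+0.02525)^t    t·PV
  1        51.25        49.9878        49.9878
  2        51.25        48.7567        97.5134
  3        51.25        47.5559       142.6677
  4        51.25        46.3847       185.5388
  5        51.25        45.2423       226.2117
  6     1,051.25       905.1641     5,430.9849
  Σ                  1,143.0916     6,132.9043
P = 1,143.0916; Macaulay duration = 6,132.9043 / 1,143.0916 = 5.36519 half-year periods = 2.68260 years.
Modified duration = D_Mac / (1 + y) = 2.68260 / 1.02525 = 2.61653 years.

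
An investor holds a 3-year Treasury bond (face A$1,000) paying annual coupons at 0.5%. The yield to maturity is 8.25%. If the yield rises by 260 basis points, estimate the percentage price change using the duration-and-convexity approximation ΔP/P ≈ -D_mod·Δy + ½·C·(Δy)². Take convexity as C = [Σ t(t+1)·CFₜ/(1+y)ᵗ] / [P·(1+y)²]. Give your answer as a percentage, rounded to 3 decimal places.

-6.822%

With y = 0.0825:
  t   CF        PV=CF/(1+0.0825)^t    t·PV        t(t+1)·PV
  1         5.00         4.6189         4.6189           9.2379
  2         5.00         4.2669         8.5338          25.6015
  3     1,005.00       792.2867     2,376.8600       9,507.4400
  Σ                    801.1725     2,390.0128       9,542.2794
P = 801.1725; D_Mac = 2.98314 yrs; D_mod = 2.75579 yrs; C = 10.16413.
Duration effect: -2.75579 × (+0.026) = -0.071651
Convexity effect: 0.5 × 10.16413 × (0.026)² = +0.0034355
ΔP/P ≈ -0.071651 + 0.0034355 = -0.068215 = -6.8215%.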